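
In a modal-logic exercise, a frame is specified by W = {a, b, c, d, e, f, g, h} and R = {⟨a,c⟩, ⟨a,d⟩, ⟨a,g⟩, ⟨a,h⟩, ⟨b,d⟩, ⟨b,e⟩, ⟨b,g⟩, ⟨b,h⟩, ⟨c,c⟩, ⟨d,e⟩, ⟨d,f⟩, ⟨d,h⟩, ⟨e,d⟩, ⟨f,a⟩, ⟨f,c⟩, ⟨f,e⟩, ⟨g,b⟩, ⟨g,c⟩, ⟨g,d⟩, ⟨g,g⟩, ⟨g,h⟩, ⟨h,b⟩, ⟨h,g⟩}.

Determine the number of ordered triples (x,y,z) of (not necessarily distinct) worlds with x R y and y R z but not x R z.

29

Enumerating: (a,d,e), (a,d,f), (a,g,b), (a,h,b), (b,d,f), (b,g,b), (b,g,c), (b,h,b), (d,e,d), (d,f,a), (d,f,c), (d,h,b), … and 17 more.
Total: 29.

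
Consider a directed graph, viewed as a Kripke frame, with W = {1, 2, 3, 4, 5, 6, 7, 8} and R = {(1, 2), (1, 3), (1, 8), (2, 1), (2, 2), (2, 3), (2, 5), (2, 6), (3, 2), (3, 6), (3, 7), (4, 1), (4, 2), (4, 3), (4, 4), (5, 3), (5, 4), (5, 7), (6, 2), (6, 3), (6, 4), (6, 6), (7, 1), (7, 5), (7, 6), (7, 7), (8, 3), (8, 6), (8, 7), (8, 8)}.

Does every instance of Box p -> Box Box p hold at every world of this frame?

No

Axiom 4 corresponds to the accessibility relation being transitive.
Transitive: no — 1 R 2 and 2 R 5, but not 1 R 5.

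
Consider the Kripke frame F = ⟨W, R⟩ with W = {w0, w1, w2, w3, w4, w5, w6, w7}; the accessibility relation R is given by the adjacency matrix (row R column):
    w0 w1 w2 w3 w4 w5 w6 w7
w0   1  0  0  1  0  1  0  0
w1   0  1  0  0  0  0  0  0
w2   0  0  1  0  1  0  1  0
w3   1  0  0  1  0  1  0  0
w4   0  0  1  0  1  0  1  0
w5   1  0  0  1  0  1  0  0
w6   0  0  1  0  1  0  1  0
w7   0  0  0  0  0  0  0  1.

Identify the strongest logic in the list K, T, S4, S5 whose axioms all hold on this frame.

S5

Reflexive (axiom T): yes — every world is R-related to itself.
Transitive (axiom 4): yes — every two-step R-path is closed by a direct edge.
Euclidean (axiom 5): yes — any two successors of a common world are R-related.
So F validates K, T, S4, S5. The strongest is S5.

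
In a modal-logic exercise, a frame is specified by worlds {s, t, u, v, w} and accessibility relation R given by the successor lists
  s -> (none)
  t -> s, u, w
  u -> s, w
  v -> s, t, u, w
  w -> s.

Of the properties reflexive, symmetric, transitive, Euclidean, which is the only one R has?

transitive

Reflexive: no — s is not related to itself.
Symmetric: no — t R s but not s R t.
Transitive: yes — every two-step R-path is closed by a direct edge.
Euclidean: no — t R s and t R u, but not s R u.
Only transitive holds.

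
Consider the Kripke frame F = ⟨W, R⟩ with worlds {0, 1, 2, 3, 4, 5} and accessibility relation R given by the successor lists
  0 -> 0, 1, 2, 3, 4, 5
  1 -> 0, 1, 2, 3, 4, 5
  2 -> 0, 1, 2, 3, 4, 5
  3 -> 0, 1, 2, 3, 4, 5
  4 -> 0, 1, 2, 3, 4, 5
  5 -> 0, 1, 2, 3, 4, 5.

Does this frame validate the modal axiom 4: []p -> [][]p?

Yes

Axiom 4 corresponds to the accessibility relation being transitive.
Transitive: yes — every two-step R-path is closed by a direct edge.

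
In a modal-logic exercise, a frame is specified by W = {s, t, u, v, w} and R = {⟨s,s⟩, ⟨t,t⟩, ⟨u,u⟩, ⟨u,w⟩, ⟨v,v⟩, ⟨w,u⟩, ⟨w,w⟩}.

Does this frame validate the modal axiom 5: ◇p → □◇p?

The schema 5 characterises exactly the Euclidean frames.
Euclidean: yes — any two successors of a common world are R-related.

Yes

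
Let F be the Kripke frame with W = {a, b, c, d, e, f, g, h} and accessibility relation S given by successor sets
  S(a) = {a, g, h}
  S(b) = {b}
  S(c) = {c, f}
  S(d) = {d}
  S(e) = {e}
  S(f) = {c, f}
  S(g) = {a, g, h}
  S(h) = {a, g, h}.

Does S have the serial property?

Serial: yes — every world has a successor (e.g. a S a).

Yes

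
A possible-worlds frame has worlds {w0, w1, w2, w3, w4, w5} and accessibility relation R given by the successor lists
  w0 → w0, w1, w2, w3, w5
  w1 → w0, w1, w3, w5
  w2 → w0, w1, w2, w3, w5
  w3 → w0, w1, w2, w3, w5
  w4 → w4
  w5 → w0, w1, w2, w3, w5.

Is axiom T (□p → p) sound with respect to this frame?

Yes

Axiom T corresponds to the accessibility relation being reflexive.
Reflexive: yes — every world is R-related to itself.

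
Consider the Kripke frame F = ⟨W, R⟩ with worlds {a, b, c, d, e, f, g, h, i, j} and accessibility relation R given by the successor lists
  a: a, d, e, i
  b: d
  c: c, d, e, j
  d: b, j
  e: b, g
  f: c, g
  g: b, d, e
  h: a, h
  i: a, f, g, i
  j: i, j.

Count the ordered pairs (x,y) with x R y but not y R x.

Enumerating: (a,d), (a,e), (c,d), (c,e), (c,j), (d,j), (e,b), (f,c), (f,g), (g,b), (g,d), (h,a), (i,f), (i,g), (j,i).

15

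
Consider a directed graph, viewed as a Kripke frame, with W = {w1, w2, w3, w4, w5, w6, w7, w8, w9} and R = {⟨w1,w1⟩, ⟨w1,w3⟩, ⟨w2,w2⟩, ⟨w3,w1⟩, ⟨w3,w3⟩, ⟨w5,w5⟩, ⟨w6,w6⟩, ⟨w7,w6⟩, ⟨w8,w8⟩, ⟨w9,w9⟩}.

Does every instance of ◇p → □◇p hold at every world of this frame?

The schema 5 characterises exactly the Euclidean frames.
Euclidean: yes — any two successors of a common world are R-related.

Yes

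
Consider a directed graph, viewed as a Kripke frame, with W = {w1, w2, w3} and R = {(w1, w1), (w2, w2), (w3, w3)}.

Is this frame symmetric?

Yes

Symmetric: yes — every pair in R has its reverse in R.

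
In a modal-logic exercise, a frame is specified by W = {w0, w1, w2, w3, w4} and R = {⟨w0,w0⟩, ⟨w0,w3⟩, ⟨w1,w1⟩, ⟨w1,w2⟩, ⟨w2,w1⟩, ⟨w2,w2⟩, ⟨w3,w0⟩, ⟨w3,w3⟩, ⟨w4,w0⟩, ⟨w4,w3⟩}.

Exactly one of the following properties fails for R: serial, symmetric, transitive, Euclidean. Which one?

Serial: yes — every world has a successor (e.g. w0 R w0).
Symmetric: no — w4 R w0 but not w0 R w4.
Transitive: yes — every two-step R-path is closed by a direct edge.
Euclidean: yes — any two successors of a common world are R-related.
Only symmetric fails.

symmetric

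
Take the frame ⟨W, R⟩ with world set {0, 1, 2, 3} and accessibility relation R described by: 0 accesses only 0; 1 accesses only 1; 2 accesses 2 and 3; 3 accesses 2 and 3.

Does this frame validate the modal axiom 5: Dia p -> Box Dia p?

Yes

The schema 5 characterises exactly the Euclidean frames.
Euclidean: yes — any two successors of a common world are R-related.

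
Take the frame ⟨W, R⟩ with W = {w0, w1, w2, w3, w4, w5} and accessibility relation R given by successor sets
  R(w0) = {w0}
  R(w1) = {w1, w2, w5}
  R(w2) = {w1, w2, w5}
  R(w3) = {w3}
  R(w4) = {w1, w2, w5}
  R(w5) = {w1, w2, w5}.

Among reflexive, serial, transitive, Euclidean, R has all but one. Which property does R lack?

reflexive

Reflexive: no — w4 is not related to itself.
Serial: yes — every world has a successor (e.g. w0 R w0).
Transitive: yes — every two-step R-path is closed by a direct edge.
Euclidean: yes — any two successors of a common world are R-related.
Only reflexive fails.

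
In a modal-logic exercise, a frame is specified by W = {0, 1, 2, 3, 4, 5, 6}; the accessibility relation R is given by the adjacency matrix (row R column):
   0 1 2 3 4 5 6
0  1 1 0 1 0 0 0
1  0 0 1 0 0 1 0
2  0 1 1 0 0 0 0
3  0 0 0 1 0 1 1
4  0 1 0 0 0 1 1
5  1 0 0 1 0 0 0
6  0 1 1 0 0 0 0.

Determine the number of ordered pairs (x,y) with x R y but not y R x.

Enumerating: (0,1), (0,3), (1,5), (3,6), (4,1), (4,5), (4,6), (5,0), (6,1), (6,2).

10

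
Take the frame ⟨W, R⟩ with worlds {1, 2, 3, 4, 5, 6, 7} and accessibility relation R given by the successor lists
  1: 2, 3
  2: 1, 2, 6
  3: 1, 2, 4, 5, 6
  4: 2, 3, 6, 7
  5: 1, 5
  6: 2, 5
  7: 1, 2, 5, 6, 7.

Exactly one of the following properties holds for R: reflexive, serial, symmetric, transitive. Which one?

Reflexive: no — 1 is not related to itself.
Serial: yes — every world has a successor (e.g. 1 R 2).
Symmetric: no — 3 R 2 but not 2 R 3.
Transitive: no — 1 R 2 and 2 R 6, but not 1 R 6.
Only serial holds.

serial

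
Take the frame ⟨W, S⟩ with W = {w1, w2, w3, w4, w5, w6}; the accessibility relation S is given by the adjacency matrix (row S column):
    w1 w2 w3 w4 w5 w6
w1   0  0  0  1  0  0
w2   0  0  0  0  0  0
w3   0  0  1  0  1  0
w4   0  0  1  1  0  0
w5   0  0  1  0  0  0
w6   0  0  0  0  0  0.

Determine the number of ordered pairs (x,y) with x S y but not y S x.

2

Enumerating: (w1,w4), (w4,w3).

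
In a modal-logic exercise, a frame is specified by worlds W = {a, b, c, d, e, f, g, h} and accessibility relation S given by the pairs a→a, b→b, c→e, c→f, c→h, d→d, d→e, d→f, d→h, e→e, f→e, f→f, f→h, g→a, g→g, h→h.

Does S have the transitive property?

Transitive: yes — every two-step S-path is closed by a direct edge.

Yes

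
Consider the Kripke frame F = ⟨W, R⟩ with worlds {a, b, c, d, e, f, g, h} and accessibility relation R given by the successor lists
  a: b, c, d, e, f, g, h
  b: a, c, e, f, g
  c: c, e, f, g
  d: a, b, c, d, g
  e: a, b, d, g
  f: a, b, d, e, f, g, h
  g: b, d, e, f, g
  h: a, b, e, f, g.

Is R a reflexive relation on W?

Reflexive: no — a is not related to itself.

No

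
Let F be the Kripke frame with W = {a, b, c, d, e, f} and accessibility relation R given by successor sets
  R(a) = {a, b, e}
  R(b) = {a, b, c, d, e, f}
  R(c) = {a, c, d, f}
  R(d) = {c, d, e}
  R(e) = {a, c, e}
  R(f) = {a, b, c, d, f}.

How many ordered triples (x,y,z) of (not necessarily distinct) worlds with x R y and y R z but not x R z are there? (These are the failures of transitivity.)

17

Enumerating: (a,b,c), (a,b,d), (a,b,f), (a,e,c), (c,a,b), (c,a,e), (c,d,e), (c,f,b), (d,c,a), (d,c,f), (d,e,a), (e,a,b), (e,c,d), (e,c,f), (f,a,e), (f,b,e), (f,d,e).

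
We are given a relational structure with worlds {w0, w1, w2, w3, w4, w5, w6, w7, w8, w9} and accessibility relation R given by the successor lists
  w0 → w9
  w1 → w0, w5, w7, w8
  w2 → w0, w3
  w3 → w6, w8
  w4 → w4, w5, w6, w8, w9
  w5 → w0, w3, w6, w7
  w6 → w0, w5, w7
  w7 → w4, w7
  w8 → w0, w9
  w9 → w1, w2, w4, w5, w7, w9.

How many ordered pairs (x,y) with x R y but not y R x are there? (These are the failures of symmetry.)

Enumerating: (w0,w9), (w1,w0), (w1,w5), (w1,w7), (w1,w8), (w2,w0), (w2,w3), (w3,w6), (w3,w8), (w4,w5), (w4,w6), (w4,w8), … and 12 more.
Total: 24.

24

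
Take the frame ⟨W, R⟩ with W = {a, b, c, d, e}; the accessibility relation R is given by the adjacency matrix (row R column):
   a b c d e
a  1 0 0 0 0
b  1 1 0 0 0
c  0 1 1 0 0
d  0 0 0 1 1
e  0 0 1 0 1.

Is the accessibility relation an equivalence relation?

Reflexive: yes — every world is R-related to itself.
Symmetric: no — b R a but not a R b.
Transitive: no — c R b and b R a, but not c R a.
So R is not an equivalence relation.

No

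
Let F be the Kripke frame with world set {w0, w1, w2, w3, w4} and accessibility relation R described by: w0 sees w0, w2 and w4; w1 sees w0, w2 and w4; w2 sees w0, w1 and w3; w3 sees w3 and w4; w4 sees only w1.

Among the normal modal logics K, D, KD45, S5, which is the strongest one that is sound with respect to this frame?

Serial (axiom D): yes — every world has a successor (e.g. w0 R w0).
Euclidean (axiom 5): no — w0 R w2 and w0 R w4, but not w2 R w4.
Transitive (axiom 4): no — w0 R w2 and w2 R w1, but not w0 R w1.
Reflexive (axiom T): no — w1 is not related to itself.
So F validates K, D; KD45 would additionally require R to be Euclidean and transitive. The strongest is D.

D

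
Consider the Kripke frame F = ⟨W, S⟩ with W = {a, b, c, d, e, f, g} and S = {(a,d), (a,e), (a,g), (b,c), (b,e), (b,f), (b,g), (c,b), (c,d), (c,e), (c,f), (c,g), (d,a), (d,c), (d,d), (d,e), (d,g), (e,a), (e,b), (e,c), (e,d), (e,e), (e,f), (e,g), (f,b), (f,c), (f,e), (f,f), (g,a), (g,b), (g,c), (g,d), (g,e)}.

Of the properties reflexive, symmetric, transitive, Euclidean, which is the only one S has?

symmetric

Reflexive: no — a is not related to itself.
Symmetric: yes — every pair in S has its reverse in S.
Transitive: no — a S d and d S c, but not a S c.
Euclidean: no — b S f and b S g, but not f S g.
Only symmetric holds.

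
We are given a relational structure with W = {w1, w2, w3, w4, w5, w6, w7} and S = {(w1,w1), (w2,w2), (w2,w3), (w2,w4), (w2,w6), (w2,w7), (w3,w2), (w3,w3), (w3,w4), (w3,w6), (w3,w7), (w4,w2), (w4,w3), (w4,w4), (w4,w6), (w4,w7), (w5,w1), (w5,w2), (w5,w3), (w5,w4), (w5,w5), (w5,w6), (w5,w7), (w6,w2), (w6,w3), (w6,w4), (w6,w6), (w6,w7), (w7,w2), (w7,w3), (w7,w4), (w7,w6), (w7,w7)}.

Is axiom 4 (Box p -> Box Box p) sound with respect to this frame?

By correspondence theory, 4 is valid on a frame iff S is transitive.
Transitive: yes — every two-step S-path is closed by a direct edge.

Yes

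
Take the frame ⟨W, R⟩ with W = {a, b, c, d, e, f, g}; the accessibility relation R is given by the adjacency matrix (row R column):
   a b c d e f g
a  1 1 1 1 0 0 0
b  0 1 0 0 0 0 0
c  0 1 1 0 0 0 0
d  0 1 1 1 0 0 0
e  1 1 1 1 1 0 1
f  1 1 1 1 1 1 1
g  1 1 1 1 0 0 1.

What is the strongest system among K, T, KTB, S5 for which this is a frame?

T

Reflexive (axiom T): yes — every world is R-related to itself.
Symmetric (axiom B): no — a R b but not b R a.
Euclidean (axiom 5): no — a R b and a R c, but not b R c.
So F validates K, T; KTB would additionally require R to be symmetric. The strongest is T.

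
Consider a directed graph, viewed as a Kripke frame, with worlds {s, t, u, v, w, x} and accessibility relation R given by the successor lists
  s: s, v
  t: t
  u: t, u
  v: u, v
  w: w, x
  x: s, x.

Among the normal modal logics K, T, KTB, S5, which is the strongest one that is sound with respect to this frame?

Reflexive (axiom T): yes — every world is R-related to itself.
Symmetric (axiom B): no — s R v but not v R s.
Euclidean (axiom 5): no — s R v and s R s, but not v R s.
So F validates K, T; KTB would additionally require R to be symmetric. The strongest is T.

T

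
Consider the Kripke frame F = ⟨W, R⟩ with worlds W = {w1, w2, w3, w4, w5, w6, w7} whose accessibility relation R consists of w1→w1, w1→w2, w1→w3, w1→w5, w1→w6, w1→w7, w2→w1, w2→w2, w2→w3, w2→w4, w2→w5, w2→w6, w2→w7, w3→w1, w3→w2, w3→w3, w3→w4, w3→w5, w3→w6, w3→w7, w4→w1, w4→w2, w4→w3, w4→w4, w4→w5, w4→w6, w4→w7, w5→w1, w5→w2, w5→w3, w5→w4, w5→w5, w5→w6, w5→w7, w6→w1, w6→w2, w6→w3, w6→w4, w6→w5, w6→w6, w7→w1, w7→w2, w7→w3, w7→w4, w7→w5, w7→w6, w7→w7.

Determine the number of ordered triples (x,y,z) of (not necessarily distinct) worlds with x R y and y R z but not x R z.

Enumerating: (w1,w2,w4), (w1,w3,w4), (w1,w5,w4), (w1,w6,w4), (w1,w7,w4), (w6,w1,w7), (w6,w2,w7), (w6,w3,w7), (w6,w4,w7), (w6,w5,w7).

10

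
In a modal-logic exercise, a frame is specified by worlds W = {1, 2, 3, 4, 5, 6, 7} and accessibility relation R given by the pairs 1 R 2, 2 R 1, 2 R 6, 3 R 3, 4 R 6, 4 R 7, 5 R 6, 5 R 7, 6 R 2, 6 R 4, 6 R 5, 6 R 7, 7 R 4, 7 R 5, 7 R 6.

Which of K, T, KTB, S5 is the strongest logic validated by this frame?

Reflexive (axiom T): no — 1 is not related to itself.
Symmetric (axiom B): yes — every pair in R has its reverse in R.
Euclidean (axiom 5): no — 2 R 1 and 2 R 6, but not 1 R 6.
So F validates K; T would additionally require R to be reflexive. The strongest is K.

K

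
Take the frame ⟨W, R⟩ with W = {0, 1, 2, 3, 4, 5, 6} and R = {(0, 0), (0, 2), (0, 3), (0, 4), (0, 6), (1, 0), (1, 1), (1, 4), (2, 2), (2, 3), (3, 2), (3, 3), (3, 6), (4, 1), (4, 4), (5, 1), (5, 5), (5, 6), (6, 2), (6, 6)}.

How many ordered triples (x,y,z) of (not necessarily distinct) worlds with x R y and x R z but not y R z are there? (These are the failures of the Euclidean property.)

21

Enumerating: (0,2,0), (0,2,4), (0,2,6), (0,3,0), (0,3,4), (0,4,0), (0,4,2), (0,4,3), (0,4,6), (0,6,0), (0,6,3), (0,6,4), … and 9 more.
Total: 21.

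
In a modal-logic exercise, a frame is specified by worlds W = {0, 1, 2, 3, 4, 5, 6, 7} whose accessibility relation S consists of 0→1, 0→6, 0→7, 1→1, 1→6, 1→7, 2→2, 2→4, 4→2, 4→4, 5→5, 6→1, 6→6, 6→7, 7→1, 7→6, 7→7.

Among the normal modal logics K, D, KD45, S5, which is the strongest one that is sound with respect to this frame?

K

Serial (axiom D): no — 3 has no S-successor.
Euclidean (axiom 5): yes — any two successors of a common world are S-related.
Transitive (axiom 4): yes — every two-step S-path is closed by a direct edge.
Reflexive (axiom T): no — 0 is not related to itself.
So F validates K; D would additionally require S to be serial. The strongest is K.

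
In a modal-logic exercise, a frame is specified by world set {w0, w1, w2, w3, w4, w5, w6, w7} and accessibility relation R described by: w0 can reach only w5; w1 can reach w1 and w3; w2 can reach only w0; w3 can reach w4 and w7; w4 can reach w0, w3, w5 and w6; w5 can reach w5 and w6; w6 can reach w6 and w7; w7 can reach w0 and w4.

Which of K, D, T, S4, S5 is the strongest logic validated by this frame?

D

Serial (axiom D): yes — every world has a successor (e.g. w0 R w5).
Reflexive (axiom T): no — w0 is not related to itself.
Transitive (axiom 4): no — w0 R w5 and w5 R w6, but not w0 R w6.
Euclidean (axiom 5): no — w3 R w4 and w3 R w7, but not w4 R w7.
So F validates K, D; T would additionally require R to be reflexive. The strongest is D.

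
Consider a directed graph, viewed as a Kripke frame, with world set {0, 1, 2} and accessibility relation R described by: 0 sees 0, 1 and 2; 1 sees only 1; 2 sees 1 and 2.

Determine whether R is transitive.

Yes

Transitive: yes — every two-step R-path is closed by a direct edge.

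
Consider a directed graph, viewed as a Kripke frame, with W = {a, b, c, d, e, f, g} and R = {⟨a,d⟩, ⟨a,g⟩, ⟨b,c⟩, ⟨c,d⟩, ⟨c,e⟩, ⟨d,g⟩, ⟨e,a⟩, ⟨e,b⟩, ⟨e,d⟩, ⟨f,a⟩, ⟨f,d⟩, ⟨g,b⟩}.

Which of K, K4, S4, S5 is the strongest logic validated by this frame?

K

Transitive (axiom 4): no — a R g and g R b, but not a R b.
Reflexive (axiom T): no — a is not related to itself.
Euclidean (axiom 5): no — a R g and a R d, but not g R d.
So F validates K; K4 would additionally require R to be transitive. The strongest is K.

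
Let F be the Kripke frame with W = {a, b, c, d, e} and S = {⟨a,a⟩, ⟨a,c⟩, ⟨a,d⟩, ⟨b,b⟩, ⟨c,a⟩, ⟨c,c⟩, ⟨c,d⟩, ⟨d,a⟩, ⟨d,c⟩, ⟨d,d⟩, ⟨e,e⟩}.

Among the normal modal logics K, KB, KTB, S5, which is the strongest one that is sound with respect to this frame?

Symmetric (axiom B): yes — every pair in S has its reverse in S.
Reflexive (axiom T): yes — every world is S-related to itself.
Euclidean (axiom 5): yes — any two successors of a common world are S-related.
So F validates K, KB, KTB, S5. The strongest is S5.

S5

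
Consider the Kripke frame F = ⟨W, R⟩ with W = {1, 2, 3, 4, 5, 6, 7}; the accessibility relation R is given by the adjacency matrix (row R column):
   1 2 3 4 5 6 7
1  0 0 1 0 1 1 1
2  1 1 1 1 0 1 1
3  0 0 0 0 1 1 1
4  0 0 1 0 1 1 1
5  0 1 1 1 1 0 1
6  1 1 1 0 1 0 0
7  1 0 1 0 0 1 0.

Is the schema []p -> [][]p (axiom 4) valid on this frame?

No

The schema 4 characterises exactly the transitive frames.
Transitive: no — 1 R 5 and 5 R 2, but not 1 R 2.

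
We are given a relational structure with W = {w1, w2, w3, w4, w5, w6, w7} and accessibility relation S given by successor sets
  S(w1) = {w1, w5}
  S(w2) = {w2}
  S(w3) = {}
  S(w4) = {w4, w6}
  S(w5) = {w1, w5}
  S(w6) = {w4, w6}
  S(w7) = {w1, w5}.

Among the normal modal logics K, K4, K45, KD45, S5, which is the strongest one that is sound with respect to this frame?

K45

Transitive (axiom 4): yes — every two-step S-path is closed by a direct edge.
Euclidean (axiom 5): yes — any two successors of a common world are S-related.
Serial (axiom D): no — w3 has no S-successor.
Reflexive (axiom T): no — w3 is not related to itself.
So F validates K, K4, K45; KD45 would additionally require S to be serial. The strongest is K45.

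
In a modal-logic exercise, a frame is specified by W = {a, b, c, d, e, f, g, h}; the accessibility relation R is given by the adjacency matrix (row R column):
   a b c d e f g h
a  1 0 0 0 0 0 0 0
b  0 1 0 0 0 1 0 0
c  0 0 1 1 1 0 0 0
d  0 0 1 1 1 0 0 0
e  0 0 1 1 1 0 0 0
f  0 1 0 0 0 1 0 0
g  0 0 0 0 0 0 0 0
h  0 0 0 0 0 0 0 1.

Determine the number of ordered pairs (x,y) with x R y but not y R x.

0

R is symmetric; there are no such tuples.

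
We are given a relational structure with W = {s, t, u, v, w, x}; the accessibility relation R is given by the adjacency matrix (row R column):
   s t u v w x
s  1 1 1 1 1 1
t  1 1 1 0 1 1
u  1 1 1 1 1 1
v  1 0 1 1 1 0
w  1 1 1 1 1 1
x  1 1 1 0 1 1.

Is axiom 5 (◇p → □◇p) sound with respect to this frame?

The schema 5 characterises exactly the Euclidean frames.
Euclidean: no — s R t and s R v, but not t R v.

No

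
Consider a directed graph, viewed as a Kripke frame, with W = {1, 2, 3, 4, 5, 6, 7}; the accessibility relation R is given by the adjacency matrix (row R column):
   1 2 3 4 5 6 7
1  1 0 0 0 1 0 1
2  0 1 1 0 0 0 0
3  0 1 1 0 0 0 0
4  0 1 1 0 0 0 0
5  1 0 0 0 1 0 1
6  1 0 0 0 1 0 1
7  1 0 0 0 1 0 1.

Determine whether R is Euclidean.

Euclidean: yes — any two successors of a common world are R-related.

Yes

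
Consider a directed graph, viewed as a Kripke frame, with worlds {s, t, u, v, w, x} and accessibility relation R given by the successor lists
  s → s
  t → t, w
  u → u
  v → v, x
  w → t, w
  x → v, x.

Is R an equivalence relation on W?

Yes

Reflexive: yes — every world is R-related to itself.
Symmetric: yes — every pair in R has its reverse in R.
Transitive: yes — every two-step R-path is closed by a direct edge.
So R is an equivalence relation.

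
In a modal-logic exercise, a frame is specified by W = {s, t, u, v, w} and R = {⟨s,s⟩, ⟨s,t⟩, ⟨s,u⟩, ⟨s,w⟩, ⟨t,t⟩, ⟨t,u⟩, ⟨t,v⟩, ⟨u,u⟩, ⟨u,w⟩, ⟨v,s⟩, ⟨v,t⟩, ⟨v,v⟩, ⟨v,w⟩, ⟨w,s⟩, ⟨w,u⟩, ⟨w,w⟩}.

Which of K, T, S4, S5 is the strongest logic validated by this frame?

T

Reflexive (axiom T): yes — every world is R-related to itself.
Transitive (axiom 4): no — s R t and t R v, but not s R v.
Euclidean (axiom 5): no — s R t and s R w, but not t R w.
So F validates K, T; S4 would additionally require R to be transitive. The strongest is T.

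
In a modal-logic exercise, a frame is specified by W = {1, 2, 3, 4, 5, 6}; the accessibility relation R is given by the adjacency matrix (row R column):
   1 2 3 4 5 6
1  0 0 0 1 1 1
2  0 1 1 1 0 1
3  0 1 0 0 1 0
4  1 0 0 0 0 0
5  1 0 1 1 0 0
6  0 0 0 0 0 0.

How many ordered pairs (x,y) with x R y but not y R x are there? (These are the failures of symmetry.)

Enumerating: (1,6), (2,4), (2,6), (5,4).

4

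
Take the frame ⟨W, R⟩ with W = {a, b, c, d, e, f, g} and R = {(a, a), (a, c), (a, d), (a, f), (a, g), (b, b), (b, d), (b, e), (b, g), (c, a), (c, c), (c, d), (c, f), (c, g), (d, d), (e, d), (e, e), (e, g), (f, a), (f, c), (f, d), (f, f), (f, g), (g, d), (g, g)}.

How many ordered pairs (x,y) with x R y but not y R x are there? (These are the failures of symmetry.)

12

Enumerating: (a,d), (a,g), (b,d), (b,e), (b,g), (c,d), (c,g), (e,d), (e,g), (f,d), (f,g), (g,d).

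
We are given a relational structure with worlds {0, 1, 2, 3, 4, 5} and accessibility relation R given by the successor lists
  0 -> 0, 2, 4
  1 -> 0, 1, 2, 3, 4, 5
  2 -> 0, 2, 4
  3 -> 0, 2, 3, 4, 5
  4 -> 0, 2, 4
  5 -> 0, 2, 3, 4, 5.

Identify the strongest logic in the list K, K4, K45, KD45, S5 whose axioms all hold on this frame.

K4

Transitive (axiom 4): yes — every two-step R-path is closed by a direct edge.
Euclidean (axiom 5): no — 1 R 0 and 1 R 3, but not 0 R 3.
Serial (axiom D): yes — every world has a successor (e.g. 0 R 0).
Reflexive (axiom T): yes — every world is R-related to itself.
So F validates K, K4; K45 would additionally require R to be Euclidean. The strongest is K4.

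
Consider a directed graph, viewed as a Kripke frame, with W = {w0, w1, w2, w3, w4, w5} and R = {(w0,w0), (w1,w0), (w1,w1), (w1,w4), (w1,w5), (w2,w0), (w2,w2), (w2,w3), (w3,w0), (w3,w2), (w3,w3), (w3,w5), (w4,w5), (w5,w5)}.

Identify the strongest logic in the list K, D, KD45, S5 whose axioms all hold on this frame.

Serial (axiom D): yes — every world has a successor (e.g. w0 R w0).
Euclidean (axiom 5): no — w1 R w0 and w1 R w4, but not w0 R w4.
Transitive (axiom 4): no — w2 R w3 and w3 R w5, but not w2 R w5.
Reflexive (axiom T): no — w4 is not related to itself.
So F validates K, D; KD45 would additionally require R to be Euclidean and transitive. The strongest is D.

D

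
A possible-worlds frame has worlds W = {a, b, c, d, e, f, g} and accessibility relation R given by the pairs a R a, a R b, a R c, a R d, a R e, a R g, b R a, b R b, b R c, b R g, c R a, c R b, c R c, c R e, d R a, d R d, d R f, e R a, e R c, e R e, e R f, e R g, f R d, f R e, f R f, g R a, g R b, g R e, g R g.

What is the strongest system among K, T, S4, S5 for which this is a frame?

T

Reflexive (axiom T): yes — every world is R-related to itself.
Transitive (axiom 4): no — a R d and d R f, but not a R f.
Euclidean (axiom 5): no — a R b and a R d, but not b R d.
So F validates K, T; S4 would additionally require R to be transitive. The strongest is T.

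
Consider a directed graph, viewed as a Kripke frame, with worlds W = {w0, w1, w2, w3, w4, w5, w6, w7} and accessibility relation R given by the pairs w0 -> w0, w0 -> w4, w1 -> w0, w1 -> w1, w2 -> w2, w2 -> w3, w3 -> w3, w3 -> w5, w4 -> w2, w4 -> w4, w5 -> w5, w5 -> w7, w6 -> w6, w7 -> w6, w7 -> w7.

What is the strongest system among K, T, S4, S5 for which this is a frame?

Reflexive (axiom T): yes — every world is R-related to itself.
Transitive (axiom 4): no — w0 R w4 and w4 R w2, but not w0 R w2.
Euclidean (axiom 5): no — w0 R w4 and w0 R w0, but not w4 R w0.
So F validates K, T; S4 would additionally require R to be transitive. The strongest is T.

T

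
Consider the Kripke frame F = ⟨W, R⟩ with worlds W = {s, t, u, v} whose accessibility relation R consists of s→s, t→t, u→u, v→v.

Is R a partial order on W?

Yes

Reflexive: yes — every world is R-related to itself.
Transitive: yes — every two-step R-path is closed by a direct edge.
Antisymmetric: yes — no distinct pair is related both ways.
So R is a partial order.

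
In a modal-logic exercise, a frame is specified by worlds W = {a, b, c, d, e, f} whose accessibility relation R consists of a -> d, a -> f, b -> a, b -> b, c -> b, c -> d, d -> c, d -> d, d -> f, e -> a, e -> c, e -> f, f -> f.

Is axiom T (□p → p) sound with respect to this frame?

No

By correspondence theory, T is valid on a frame iff R is reflexive.
Reflexive: no — a is not related to itself.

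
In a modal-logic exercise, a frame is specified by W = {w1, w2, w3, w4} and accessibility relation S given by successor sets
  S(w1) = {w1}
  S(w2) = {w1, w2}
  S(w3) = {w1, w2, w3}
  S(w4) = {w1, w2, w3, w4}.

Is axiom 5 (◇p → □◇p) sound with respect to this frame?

No

Axiom 5 corresponds to the accessibility relation being Euclidean.
Euclidean: no — w3 S w1 and w3 S w2, but not w1 S w2.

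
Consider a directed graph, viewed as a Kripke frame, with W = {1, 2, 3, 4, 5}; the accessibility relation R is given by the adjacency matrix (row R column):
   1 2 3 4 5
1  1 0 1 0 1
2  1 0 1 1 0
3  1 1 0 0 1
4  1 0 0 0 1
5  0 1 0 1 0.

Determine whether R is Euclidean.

Euclidean: no — 1 R 5 and 1 R 3, but not 5 R 3.

No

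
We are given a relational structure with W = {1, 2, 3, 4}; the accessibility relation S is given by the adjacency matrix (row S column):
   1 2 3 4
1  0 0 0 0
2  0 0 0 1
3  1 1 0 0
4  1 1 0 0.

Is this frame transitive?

Transitive: no — 2 S 4 and 4 S 1, but not 2 S 1.

No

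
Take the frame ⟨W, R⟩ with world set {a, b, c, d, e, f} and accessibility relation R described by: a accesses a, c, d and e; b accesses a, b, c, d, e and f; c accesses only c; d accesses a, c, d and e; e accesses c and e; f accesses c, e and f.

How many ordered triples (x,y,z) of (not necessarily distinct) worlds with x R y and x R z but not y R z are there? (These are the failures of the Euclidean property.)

Enumerating: (a,c,a), (a,c,d), (a,c,e), (a,e,a), (a,e,d), (b,a,b), (b,a,f), (b,c,a), (b,c,b), (b,c,d), (b,c,e), (b,c,f), … and 18 more.
Total: 30.

30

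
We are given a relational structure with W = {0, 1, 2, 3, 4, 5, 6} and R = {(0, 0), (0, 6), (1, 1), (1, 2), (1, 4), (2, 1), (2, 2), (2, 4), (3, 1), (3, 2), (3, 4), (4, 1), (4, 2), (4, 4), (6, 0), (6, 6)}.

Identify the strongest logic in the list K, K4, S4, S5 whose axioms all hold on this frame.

K4

Transitive (axiom 4): yes — every two-step R-path is closed by a direct edge.
Reflexive (axiom T): no — 3 is not related to itself.
Euclidean (axiom 5): yes — any two successors of a common world are R-related.
So F validates K, K4; S4 would additionally require R to be reflexive. The strongest is K4.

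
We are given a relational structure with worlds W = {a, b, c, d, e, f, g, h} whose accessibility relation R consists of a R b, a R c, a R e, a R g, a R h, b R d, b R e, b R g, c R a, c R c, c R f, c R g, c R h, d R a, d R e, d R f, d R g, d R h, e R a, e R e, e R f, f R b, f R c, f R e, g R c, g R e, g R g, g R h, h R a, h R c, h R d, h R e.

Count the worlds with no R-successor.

R is serial; there are no such worlds.

0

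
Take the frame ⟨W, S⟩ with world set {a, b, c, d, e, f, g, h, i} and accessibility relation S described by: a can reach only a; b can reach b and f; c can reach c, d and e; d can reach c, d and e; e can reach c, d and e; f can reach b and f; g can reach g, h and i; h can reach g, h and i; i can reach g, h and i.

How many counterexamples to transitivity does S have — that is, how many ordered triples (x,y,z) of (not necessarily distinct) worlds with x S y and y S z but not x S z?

S is transitive; there are no such tuples.

0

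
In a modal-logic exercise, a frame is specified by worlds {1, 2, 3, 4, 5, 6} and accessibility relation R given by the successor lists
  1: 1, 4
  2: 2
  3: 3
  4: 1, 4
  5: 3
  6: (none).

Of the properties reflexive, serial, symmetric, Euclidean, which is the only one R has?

Reflexive: no — 5 is not related to itself.
Serial: no — 6 has no R-successor.
Symmetric: no — 5 R 3 but not 3 R 5.
Euclidean: yes — any two successors of a common world are R-related.
Only Euclidean holds.

Euclidean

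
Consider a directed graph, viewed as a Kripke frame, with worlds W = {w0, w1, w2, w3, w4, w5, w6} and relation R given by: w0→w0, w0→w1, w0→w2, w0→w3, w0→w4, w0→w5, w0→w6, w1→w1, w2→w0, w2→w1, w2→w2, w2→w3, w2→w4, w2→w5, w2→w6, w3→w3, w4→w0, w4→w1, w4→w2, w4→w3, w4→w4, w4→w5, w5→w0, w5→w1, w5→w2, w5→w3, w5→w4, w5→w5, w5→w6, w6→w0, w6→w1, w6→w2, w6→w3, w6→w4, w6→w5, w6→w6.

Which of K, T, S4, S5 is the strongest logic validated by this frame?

Reflexive (axiom T): yes — every world is R-related to itself.
Transitive (axiom 4): no — w4 R w0 and w0 R w6, but not w4 R w6.
Euclidean (axiom 5): no — w0 R w1 and w0 R w2, but not w1 R w2.
So F validates K, T; S4 would additionally require R to be transitive. The strongest is T.

T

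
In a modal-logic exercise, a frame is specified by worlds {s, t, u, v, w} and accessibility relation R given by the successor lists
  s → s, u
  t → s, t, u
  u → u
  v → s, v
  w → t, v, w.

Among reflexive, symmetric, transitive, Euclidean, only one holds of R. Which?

reflexive

Reflexive: yes — every world is R-related to itself.
Symmetric: no — s R u but not u R s.
Transitive: no — v R s and s R u, but not v R u.
Euclidean: no — t R u and t R s, but not u R s.
Only reflexive holds.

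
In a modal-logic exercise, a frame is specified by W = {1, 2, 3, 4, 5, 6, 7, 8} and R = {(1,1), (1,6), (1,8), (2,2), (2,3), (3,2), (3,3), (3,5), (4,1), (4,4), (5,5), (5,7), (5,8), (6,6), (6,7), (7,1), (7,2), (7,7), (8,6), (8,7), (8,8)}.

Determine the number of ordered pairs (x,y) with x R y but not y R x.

Enumerating: (1,6), (1,8), (3,5), (4,1), (5,7), (5,8), (6,7), (7,1), (7,2), (8,6), (8,7).

11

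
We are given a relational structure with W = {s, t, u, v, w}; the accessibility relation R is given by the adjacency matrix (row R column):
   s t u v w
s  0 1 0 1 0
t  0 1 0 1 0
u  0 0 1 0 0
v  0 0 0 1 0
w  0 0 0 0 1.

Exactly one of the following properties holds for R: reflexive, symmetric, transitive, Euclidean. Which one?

transitive

Reflexive: no — s is not related to itself.
Symmetric: no — s R t but not t R s.
Transitive: yes — every two-step R-path is closed by a direct edge.
Euclidean: no — s R v and s R t, but not v R t.
Only transitive holds.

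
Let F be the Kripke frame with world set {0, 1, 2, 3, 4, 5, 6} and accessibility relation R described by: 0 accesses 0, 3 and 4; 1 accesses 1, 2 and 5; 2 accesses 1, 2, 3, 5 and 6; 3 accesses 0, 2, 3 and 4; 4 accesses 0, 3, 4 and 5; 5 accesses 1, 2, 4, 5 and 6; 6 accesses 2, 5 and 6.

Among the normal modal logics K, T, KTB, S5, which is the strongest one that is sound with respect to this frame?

Reflexive (axiom T): yes — every world is R-related to itself.
Symmetric (axiom B): yes — every pair in R has its reverse in R.
Euclidean (axiom 5): no — 2 R 1 and 2 R 3, but not 1 R 3.
So F validates K, T, KTB; S5 would additionally require R to be Euclidean. The strongest is KTB.

KTB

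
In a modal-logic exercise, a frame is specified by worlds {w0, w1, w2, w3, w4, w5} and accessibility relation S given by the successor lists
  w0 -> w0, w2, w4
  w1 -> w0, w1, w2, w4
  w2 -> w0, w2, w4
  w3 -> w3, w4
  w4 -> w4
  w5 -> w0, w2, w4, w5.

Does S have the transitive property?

Transitive: yes — every two-step S-path is closed by a direct edge.

Yes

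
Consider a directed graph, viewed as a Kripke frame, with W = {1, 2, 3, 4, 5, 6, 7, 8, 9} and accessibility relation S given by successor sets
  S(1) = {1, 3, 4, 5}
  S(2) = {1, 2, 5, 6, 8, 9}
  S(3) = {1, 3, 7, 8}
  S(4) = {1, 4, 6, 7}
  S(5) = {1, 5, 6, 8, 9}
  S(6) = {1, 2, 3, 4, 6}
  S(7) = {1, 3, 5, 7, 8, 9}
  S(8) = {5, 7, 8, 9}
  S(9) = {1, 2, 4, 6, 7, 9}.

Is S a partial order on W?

No

Reflexive: yes — every world is S-related to itself.
Transitive: no — 1 S 3 and 3 S 7, but not 1 S 7.
Antisymmetric: no — 1 S 3 and 3 S 1 with 1 ≠ 3.
So S is not a partial order.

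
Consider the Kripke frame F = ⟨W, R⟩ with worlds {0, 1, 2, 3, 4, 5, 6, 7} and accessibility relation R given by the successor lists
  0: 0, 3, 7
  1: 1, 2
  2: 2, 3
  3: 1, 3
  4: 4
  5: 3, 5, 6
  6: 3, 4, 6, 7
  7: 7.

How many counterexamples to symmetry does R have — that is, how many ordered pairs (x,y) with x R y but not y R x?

10

Enumerating: (0,3), (0,7), (1,2), (2,3), (3,1), (5,3), (5,6), (6,3), (6,4), (6,7).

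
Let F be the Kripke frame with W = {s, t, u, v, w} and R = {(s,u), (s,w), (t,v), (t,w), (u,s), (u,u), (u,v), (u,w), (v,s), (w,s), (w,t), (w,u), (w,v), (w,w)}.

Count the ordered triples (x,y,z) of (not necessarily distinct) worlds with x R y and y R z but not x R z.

Enumerating: (s,u,s), (s,u,v), (s,w,s), (s,w,t), (s,w,v), (t,v,s), (t,w,s), (t,w,t), (t,w,u), (u,w,t), (v,s,u), (v,s,w).

12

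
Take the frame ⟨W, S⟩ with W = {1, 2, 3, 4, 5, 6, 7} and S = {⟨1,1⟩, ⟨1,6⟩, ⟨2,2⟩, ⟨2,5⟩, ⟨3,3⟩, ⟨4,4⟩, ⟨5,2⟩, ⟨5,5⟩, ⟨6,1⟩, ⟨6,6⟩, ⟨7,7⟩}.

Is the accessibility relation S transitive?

Transitive: yes — every two-step S-path is closed by a direct edge.

Yes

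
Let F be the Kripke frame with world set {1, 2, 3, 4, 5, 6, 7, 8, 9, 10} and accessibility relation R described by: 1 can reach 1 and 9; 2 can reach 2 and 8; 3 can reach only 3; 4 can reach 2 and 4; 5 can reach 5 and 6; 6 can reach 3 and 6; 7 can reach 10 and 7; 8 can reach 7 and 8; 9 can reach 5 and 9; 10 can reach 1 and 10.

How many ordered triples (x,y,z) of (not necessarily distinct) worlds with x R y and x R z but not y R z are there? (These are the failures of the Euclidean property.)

9

Enumerating: (1,9,1), (10,1,10), (2,8,2), (4,2,4), (5,6,5), (6,3,6), (7,10,7), (8,7,8), (9,5,9).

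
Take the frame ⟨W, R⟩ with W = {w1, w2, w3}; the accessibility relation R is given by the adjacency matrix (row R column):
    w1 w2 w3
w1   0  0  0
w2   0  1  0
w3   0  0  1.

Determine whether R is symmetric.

Symmetric: yes — every pair in R has its reverse in R.

Yes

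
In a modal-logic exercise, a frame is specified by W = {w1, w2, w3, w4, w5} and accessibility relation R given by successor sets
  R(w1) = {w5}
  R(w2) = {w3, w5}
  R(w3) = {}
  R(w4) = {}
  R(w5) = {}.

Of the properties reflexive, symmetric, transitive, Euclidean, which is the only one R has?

Reflexive: no — w1 is not related to itself.
Symmetric: no — w1 R w5 but not w5 R w1.
Transitive: yes — every two-step R-path is closed by a direct edge.
Euclidean: no — w2 R w3 and w2 R w5, but not w3 R w5.
Only transitive holds.

transitive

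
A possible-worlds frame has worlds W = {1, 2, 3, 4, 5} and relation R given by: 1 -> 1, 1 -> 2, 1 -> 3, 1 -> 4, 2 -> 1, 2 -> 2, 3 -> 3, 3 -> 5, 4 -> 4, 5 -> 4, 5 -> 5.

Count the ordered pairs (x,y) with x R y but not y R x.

Enumerating: (1,3), (1,4), (3,5), (5,4).

4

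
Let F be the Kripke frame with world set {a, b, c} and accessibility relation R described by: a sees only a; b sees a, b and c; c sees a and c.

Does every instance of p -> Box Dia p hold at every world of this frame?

No

By correspondence theory, B is valid on a frame iff R is symmetric.
Symmetric: no — b R a but not a R b.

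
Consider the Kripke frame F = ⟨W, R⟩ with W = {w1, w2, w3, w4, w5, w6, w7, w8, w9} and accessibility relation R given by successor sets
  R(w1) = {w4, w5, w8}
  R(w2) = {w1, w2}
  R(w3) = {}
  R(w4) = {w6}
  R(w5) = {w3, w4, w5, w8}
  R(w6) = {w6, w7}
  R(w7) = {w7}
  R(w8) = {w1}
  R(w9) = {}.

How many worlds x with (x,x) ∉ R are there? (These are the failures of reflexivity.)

Enumerating: w1, w3, w4, w8, w9.

5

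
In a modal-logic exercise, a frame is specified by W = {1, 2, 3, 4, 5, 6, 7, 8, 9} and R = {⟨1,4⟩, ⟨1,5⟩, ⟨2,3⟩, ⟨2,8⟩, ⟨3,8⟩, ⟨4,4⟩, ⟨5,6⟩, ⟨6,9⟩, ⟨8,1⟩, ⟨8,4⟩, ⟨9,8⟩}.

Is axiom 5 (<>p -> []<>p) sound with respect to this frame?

No

By correspondence theory, 5 is valid on a frame iff R is Euclidean.
Euclidean: no — 1 R 4 and 1 R 5, but not 4 R 5.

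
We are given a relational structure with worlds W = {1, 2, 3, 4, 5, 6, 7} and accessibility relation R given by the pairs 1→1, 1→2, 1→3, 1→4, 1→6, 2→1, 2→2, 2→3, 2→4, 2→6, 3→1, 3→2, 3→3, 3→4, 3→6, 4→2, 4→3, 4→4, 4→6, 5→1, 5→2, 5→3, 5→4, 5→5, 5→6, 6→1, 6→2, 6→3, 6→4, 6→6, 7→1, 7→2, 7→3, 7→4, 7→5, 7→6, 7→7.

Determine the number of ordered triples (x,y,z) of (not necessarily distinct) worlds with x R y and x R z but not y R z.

Enumerating: (1,4,1), (2,4,1), (3,4,1), (5,1,5), (5,2,5), (5,3,5), (5,4,1), (5,4,5), (5,6,5), (6,4,1), (7,1,5), (7,1,7), … and 10 more.
Total: 22.

22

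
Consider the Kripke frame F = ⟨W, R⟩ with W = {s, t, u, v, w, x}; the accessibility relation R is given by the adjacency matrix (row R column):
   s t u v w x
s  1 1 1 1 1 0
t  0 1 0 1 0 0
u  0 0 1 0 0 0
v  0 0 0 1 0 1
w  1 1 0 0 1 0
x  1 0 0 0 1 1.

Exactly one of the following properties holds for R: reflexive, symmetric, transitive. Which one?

reflexive

Reflexive: yes — every world is R-related to itself.
Symmetric: no — s R t but not t R s.
Transitive: no — s R v and v R x, but not s R x.
Only reflexive holds.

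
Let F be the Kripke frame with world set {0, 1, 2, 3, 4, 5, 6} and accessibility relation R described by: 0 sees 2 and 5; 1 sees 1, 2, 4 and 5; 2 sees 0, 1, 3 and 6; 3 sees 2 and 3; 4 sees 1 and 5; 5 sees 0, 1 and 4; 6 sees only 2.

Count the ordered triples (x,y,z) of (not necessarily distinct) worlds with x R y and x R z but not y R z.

Enumerating: (0,2,2), (0,2,5), (0,5,2), (0,5,5), (1,2,2), (1,2,4), (1,2,5), (1,4,2), (1,4,4), (1,5,2), (1,5,5), (2,0,0), … and 22 more.
Total: 34.

34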